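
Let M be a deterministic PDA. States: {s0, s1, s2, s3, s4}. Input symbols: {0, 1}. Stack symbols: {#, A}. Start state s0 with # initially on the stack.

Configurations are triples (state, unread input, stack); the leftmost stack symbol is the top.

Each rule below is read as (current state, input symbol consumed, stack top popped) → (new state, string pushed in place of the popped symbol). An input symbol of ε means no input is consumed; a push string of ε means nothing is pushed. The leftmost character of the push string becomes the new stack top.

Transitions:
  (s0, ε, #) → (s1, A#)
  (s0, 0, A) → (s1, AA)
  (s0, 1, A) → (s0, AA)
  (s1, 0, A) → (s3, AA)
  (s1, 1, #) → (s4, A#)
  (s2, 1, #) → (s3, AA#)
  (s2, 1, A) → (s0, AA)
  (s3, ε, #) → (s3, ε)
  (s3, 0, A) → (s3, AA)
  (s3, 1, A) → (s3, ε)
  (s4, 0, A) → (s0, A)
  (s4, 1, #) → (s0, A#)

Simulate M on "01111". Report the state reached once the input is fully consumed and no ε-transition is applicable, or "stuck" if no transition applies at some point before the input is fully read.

(s0, 01111, #) ⊢ (s1, 01111, A#) ⊢ (s3, 1111, AA#) ⊢ (s3, 111, A#) ⊢ (s3, 11, #) ⊢ (s3, 11, ε)
No transition for (s3, 1, top ε); M blocks with input 11 remaining.

stuck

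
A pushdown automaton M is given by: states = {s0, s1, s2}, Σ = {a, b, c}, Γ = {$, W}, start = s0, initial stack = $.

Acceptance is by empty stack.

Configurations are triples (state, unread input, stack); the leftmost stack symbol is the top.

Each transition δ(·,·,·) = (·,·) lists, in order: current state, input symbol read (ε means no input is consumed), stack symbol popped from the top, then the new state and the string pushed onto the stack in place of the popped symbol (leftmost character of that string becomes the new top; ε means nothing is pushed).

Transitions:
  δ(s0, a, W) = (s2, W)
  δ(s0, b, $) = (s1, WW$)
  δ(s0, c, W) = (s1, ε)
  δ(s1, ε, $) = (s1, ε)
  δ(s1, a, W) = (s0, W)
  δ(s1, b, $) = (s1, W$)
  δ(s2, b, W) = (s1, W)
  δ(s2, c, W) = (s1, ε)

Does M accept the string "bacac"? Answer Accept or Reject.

One accepting computation: (s0, bacac, $) ⊢ (s1, acac, WW$) ⊢ (s0, cac, WW$) ⊢ (s1, ac, W$) ⊢ (s0, c, W$) ⊢ (s1, ε, $) ⊢ (s1, ε, ε)
All input consumed and the stack is empty.

Accept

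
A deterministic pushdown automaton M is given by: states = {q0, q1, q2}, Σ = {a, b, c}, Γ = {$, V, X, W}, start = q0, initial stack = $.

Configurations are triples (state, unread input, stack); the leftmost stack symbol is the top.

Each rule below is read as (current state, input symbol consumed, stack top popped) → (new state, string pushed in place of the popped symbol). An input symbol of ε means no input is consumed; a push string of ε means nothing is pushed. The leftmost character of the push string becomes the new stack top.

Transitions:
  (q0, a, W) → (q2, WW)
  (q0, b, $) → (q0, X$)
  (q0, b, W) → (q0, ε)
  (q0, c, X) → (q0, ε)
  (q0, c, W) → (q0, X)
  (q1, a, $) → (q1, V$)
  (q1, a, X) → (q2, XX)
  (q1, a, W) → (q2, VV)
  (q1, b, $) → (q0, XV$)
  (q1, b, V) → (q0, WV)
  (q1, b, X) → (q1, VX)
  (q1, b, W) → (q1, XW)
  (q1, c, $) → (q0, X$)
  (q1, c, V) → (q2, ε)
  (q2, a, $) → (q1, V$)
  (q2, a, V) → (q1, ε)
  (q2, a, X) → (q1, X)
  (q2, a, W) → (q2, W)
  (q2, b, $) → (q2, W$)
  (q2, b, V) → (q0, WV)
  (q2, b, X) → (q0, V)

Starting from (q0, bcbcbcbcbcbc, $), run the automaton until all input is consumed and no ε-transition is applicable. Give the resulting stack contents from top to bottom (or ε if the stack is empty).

$

(q0, bcbcbcbcbcbc, $) ⊢ (q0, cbcbcbcbcbc, X$) ⊢ (q0, bcbcbcbcbc, $) ⊢ (q0, cbcbcbcbc, X$) ⊢ (q0, bcbcbcbc, $) ⊢ (q0, cbcbcbc, X$) ⊢ (q0, bcbcbc, $) ⊢ (q0, cbcbc, X$) ⊢ (q0, bcbc, $) ⊢ (q0, cbc, X$) ⊢ (q0, bc, $) ⊢ (q0, c, X$) ⊢ (q0, ε, $)
All input consumed in state q0 with stack $.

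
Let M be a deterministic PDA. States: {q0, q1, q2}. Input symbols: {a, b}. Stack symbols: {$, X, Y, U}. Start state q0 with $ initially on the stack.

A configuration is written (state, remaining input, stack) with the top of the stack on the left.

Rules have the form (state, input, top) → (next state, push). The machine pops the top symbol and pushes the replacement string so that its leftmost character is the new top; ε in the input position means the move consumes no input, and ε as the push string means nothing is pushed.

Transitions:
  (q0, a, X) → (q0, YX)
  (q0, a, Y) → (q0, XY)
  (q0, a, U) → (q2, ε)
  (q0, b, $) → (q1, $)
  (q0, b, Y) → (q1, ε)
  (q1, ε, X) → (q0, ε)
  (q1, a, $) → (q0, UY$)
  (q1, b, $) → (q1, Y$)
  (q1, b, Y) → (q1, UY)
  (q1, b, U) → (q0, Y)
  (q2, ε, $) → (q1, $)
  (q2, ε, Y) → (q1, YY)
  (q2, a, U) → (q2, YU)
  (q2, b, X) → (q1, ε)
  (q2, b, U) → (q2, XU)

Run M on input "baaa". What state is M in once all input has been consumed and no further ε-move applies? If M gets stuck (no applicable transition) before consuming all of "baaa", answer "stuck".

stuck

(q0, baaa, $) ⊢ (q1, aaa, $) ⊢ (q0, aa, UY$) ⊢ (q2, a, Y$) ⊢ (q1, a, YY$)
No transition for (q1, a, top Y); M blocks with input a remaining.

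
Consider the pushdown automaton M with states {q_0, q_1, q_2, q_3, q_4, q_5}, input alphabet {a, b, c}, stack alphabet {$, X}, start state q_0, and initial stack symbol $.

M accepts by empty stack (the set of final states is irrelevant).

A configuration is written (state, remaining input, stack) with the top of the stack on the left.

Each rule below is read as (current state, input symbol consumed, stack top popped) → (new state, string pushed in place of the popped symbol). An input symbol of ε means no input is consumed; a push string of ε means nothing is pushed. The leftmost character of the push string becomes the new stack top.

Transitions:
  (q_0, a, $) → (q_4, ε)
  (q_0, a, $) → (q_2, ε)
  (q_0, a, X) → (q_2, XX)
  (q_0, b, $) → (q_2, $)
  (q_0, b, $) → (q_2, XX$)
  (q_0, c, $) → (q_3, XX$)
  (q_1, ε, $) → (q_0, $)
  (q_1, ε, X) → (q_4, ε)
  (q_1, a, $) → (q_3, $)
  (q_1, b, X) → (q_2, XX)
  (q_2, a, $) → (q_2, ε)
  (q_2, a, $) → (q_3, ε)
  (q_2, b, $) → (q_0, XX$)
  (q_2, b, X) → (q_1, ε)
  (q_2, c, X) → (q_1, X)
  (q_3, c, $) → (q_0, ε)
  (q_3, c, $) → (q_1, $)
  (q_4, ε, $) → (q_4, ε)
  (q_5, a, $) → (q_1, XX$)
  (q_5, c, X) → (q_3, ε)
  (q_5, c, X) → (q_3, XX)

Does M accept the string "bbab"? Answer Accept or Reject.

No computation consumes all input and empties the stack.

Reject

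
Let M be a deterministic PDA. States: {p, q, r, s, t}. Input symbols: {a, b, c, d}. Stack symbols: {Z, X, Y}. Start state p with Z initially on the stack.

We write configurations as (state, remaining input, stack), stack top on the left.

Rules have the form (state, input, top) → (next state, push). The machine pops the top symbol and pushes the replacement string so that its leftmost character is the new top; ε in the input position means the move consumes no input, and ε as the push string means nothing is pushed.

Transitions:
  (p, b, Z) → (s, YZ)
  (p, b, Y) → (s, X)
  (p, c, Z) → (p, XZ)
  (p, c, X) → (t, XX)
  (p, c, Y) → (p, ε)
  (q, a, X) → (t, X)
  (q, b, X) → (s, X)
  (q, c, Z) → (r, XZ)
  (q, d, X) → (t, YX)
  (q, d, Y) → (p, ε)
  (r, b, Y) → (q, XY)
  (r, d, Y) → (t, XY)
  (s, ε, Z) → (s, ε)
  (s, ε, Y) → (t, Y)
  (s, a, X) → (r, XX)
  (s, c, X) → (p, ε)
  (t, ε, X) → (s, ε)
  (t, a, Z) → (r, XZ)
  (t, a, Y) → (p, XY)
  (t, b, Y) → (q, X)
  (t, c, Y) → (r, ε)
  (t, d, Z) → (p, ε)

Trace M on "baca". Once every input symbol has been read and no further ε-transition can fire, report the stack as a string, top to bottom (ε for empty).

(p, baca, Z) ⊢ (s, aca, YZ) ⊢ (t, aca, YZ) ⊢ (p, ca, XYZ) ⊢ (t, a, XXYZ) ⊢ (s, a, XYZ) ⊢ (r, ε, XXYZ)
All input consumed in state r with stack XXYZ.

XXYZ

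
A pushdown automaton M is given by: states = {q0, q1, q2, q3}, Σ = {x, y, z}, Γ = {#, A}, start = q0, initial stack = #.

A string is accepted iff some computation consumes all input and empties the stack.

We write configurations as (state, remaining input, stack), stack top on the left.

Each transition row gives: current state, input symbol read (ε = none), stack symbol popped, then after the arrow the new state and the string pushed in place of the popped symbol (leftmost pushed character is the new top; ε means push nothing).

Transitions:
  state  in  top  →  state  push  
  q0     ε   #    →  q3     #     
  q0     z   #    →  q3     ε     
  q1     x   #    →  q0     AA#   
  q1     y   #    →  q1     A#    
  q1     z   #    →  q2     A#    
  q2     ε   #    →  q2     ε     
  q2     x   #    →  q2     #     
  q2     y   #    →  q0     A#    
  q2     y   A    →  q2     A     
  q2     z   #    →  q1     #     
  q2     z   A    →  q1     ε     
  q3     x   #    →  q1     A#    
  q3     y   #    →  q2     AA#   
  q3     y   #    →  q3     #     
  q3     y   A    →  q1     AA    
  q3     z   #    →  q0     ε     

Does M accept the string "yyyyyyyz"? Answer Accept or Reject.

Accept

One accepting computation: (q0, yyyyyyyz, #) ⊢ (q3, yyyyyyyz, #) ⊢ (q3, yyyyyyz, #) ⊢ (q3, yyyyyz, #) ⊢ (q3, yyyyz, #) ⊢ (q3, yyyz, #) ⊢ (q3, yyz, #) ⊢ (q3, yz, #) ⊢ (q3, z, #) ⊢ (q0, ε, ε)
All input consumed and the stack is empty.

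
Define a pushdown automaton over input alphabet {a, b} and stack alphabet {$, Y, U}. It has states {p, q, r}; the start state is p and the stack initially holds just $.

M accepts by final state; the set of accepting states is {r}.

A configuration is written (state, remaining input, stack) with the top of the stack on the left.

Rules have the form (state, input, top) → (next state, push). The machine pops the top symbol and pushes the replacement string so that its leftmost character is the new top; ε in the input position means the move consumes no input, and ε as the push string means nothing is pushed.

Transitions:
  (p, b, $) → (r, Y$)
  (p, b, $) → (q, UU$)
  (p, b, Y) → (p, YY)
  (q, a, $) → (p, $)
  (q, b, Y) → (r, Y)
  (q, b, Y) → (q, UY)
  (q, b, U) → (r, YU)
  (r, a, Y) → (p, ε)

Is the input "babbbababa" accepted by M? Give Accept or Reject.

No computation consumes all input and reaches a final state.

Reject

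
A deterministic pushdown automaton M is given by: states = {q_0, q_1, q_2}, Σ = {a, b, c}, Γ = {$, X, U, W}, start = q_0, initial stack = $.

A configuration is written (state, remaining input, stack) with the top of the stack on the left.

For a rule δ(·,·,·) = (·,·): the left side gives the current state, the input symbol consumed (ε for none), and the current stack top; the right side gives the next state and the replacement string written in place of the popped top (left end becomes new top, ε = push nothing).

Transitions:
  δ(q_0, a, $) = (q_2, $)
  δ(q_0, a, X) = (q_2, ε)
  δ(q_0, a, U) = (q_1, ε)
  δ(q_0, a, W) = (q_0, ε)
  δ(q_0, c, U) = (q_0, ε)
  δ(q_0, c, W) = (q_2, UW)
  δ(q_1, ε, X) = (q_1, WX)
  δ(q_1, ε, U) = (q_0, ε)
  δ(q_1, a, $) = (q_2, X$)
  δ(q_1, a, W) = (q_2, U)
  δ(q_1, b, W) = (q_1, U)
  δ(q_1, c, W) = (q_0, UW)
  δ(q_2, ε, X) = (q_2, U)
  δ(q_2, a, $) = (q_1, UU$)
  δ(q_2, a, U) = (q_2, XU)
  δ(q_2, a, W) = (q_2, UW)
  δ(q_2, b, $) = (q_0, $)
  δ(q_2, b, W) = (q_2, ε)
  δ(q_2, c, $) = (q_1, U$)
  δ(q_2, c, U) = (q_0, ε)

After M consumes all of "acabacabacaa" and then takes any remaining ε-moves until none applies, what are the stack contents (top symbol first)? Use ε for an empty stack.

(q_0, acabacabacaa, $)
  read a, top $: go to q_2, push $ → (q_2, cabacabacaa, $)
  read c, top $: go to q_1, push U$ → (q_1, abacabacaa, U$)
  ε-move, top U: go to q_0, push ε → (q_0, abacabacaa, $)
  read a, top $: go to q_2, push $ → (q_2, bacabacaa, $)
  read b, top $: go to q_0, push $ → (q_0, acabacaa, $)
  read a, top $: go to q_2, push $ → (q_2, cabacaa, $)
  read c, top $: go to q_1, push U$ → (q_1, abacaa, U$)
  ε-move, top U: go to q_0, push ε → (q_0, abacaa, $)
  read a, top $: go to q_2, push $ → (q_2, bacaa, $)
  read b, top $: go to q_0, push $ → (q_0, acaa, $)
  read a, top $: go to q_2, push $ → (q_2, caa, $)
  read c, top $: go to q_1, push U$ → (q_1, aa, U$)
  ε-move, top U: go to q_0, push ε → (q_0, aa, $)
  read a, top $: go to q_2, push $ → (q_2, a, $)
  read a, top $: go to q_1, push UU$ → (q_1, ε, UU$)
  ε-move, top U: go to q_0, push ε → (q_0, ε, U$)
All input consumed in state q_0 with stack U$.

U$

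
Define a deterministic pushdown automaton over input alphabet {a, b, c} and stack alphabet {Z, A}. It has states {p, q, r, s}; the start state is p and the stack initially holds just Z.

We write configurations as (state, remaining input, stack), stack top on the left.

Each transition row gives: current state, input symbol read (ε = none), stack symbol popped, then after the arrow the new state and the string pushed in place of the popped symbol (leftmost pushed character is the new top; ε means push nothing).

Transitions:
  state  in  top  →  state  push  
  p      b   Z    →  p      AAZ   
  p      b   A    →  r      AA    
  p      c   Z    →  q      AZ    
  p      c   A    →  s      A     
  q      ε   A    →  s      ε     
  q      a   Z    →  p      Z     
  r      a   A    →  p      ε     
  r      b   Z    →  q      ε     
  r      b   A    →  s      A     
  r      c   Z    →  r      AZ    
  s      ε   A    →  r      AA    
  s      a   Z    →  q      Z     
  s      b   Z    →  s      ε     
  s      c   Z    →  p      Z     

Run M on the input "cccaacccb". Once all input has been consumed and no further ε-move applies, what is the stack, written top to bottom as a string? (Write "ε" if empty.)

(p, cccaacccb, Z)
  read c, top Z: go to q, push AZ → (q, ccaacccb, AZ)
  ε-move, top A: go to s, push ε → (s, ccaacccb, Z)
  read c, top Z: go to p, push Z → (p, caacccb, Z)
  read c, top Z: go to q, push AZ → (q, aacccb, AZ)
  ε-move, top A: go to s, push ε → (s, aacccb, Z)
  read a, top Z: go to q, push Z → (q, acccb, Z)
  read a, top Z: go to p, push Z → (p, cccb, Z)
  read c, top Z: go to q, push AZ → (q, ccb, AZ)
  ε-move, top A: go to s, push ε → (s, ccb, Z)
  read c, top Z: go to p, push Z → (p, cb, Z)
  read c, top Z: go to q, push AZ → (q, b, AZ)
  ε-move, top A: go to s, push ε → (s, b, Z)
  read b, top Z: go to s, push ε → (s, ε, ε)
All input consumed in state s with stack ε.

ε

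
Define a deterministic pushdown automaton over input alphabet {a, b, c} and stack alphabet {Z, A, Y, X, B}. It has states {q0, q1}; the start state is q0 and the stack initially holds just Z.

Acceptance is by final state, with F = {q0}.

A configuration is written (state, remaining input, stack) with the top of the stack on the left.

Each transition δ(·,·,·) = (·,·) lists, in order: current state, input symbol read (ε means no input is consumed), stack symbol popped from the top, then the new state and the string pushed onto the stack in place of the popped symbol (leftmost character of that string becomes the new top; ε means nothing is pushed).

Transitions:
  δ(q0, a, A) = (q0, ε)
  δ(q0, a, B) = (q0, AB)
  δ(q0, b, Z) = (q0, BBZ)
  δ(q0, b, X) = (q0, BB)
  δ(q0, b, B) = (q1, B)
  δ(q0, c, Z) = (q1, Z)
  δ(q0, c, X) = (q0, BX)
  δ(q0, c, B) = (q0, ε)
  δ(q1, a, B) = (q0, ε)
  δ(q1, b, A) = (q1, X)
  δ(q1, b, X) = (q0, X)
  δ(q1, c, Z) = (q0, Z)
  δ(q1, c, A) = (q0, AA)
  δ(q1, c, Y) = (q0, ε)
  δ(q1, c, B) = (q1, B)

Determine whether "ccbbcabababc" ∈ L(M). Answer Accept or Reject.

Reject

(q0, ccbbcabababc, Z)
  read c, top Z: go to q1, push Z → (q1, cbbcabababc, Z)
  read c, top Z: go to q0, push Z → (q0, bbcabababc, Z)
  read b, top Z: go to q0, push BBZ → (q0, bcabababc, BBZ)
  read b, top B: go to q1, push B → (q1, cabababc, BBZ)
  read c, top B: go to q1, push B → (q1, abababc, BBZ)
  read a, top B: go to q0, push ε → (q0, bababc, BZ)
  read b, top B: go to q1, push B → (q1, ababc, BZ)
  read a, top B: go to q0, push ε → (q0, babc, Z)
  read b, top Z: go to q0, push BBZ → (q0, abc, BBZ)
  read a, top B: go to q0, push AB → (q0, bc, ABBZ)
No transition applies at (q0, bc, ABBZ); input not fully consumed.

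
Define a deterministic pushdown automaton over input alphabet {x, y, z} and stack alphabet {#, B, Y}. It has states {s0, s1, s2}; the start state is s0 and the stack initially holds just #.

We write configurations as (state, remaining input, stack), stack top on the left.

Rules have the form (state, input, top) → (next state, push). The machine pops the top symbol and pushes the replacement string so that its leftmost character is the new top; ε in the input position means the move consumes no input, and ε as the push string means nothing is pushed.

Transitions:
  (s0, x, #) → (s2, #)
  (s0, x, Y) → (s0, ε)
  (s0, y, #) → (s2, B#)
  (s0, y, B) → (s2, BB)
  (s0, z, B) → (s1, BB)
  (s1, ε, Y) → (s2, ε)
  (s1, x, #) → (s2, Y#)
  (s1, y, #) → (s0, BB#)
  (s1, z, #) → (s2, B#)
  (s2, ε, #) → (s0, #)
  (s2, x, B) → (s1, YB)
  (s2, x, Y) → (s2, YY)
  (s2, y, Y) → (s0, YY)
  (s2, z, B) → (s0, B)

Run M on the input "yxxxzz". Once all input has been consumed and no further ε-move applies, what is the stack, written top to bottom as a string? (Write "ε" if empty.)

BB#

(s0, yxxxzz, #)
  read y, top #: go to s2, push B# → (s2, xxxzz, B#)
  read x, top B: go to s1, push YB → (s1, xxzz, YB#)
  ε-move, top Y: go to s2, push ε → (s2, xxzz, B#)
  read x, top B: go to s1, push YB → (s1, xzz, YB#)
  ε-move, top Y: go to s2, push ε → (s2, xzz, B#)
  read x, top B: go to s1, push YB → (s1, zz, YB#)
  ε-move, top Y: go to s2, push ε → (s2, zz, B#)
  read z, top B: go to s0, push B → (s0, z, B#)
  read z, top B: go to s1, push BB → (s1, ε, BB#)
All input consumed in state s1 with stack BB#.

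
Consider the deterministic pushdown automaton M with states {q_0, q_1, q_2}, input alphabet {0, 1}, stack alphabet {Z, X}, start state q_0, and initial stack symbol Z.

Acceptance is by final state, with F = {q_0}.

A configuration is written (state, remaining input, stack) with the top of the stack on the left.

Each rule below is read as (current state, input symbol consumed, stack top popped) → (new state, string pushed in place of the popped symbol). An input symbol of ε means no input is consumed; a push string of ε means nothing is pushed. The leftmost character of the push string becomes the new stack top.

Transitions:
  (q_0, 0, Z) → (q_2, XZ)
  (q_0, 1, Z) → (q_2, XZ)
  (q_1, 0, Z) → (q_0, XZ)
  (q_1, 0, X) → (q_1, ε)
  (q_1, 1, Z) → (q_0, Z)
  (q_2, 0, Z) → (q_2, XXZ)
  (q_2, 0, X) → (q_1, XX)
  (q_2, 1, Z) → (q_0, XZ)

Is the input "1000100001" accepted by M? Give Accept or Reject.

Accept

(q_0, 1000100001, Z)
  read 1, top Z: go to q_2, push XZ → (q_2, 000100001, XZ)
  read 0, top X: go to q_1, push XX → (q_1, 00100001, XXZ)
  read 0, top X: go to q_1, push ε → (q_1, 0100001, XZ)
  read 0, top X: go to q_1, push ε → (q_1, 100001, Z)
  read 1, top Z: go to q_0, push Z → (q_0, 00001, Z)
  read 0, top Z: go to q_2, push XZ → (q_2, 0001, XZ)
  read 0, top X: go to q_1, push XX → (q_1, 001, XXZ)
  read 0, top X: go to q_1, push ε → (q_1, 01, XZ)
  read 0, top X: go to q_1, push ε → (q_1, 1, Z)
  read 1, top Z: go to q_0, push Z → (q_0, ε, Z)
All input consumed; state q_0 ∈ F.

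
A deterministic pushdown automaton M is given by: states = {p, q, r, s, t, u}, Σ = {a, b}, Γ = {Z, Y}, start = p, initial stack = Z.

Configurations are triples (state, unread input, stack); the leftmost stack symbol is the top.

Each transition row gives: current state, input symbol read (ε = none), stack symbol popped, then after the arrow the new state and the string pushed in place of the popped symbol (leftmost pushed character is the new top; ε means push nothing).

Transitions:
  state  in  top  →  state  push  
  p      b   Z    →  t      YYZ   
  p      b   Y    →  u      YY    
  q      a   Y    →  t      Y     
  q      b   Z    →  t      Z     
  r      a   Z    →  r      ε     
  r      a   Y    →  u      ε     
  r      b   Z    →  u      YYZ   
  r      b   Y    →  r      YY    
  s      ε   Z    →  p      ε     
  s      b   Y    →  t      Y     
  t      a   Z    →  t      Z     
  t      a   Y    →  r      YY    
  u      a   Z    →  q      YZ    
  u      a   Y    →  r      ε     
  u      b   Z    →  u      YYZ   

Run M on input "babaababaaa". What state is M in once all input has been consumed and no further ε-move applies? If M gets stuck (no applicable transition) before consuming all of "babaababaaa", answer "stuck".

stuck

(p, babaababaaa, Z)
  read b, top Z: go to t, push YYZ → (t, abaababaaa, YYZ)
  read a, top Y: go to r, push YY → (r, baababaaa, YYYZ)
  read b, top Y: go to r, push YY → (r, aababaaa, YYYYZ)
  read a, top Y: go to u, push ε → (u, ababaaa, YYYZ)
  read a, top Y: go to r, push ε → (r, babaaa, YYZ)
  read b, top Y: go to r, push YY → (r, abaaa, YYYZ)
  read a, top Y: go to u, push ε → (u, baaa, YYZ)
No transition for (u, b, top Y); M blocks with input baaa remaining.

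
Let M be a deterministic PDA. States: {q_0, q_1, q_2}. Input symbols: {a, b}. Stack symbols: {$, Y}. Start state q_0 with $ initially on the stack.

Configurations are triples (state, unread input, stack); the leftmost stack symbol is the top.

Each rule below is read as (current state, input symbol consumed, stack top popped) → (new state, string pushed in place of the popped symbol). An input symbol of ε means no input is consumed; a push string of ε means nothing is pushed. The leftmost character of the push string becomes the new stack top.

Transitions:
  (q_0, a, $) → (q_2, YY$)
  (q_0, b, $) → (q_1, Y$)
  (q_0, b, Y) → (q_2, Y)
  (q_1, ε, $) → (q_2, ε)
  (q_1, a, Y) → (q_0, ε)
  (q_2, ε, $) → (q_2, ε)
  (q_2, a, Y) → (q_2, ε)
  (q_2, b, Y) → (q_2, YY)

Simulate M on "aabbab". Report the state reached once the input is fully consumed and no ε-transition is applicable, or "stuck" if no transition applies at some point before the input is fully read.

(q_0, aabbab, $)
  read a, top $: go to q_2, push YY$ → (q_2, abbab, YY$)
  read a, top Y: go to q_2, push ε → (q_2, bbab, Y$)
  read b, top Y: go to q_2, push YY → (q_2, bab, YY$)
  read b, top Y: go to q_2, push YY → (q_2, ab, YYY$)
  read a, top Y: go to q_2, push ε → (q_2, b, YY$)
  read b, top Y: go to q_2, push YY → (q_2, ε, YYY$)
All input consumed; M is in state q_2.

q_2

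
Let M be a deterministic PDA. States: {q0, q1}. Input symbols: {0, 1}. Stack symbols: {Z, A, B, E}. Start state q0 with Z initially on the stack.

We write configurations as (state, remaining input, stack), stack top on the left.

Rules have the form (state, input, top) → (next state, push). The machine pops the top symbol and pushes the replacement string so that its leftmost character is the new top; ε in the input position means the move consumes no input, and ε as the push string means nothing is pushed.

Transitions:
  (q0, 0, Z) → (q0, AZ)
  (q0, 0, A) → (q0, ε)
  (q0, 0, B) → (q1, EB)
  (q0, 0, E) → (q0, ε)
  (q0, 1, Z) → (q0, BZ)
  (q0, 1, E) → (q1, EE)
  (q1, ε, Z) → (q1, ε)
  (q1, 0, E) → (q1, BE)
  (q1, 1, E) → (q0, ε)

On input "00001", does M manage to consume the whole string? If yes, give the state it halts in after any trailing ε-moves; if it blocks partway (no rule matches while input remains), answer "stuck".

q0

(q0, 00001, Z)
  read 0, top Z: go to q0, push AZ → (q0, 0001, AZ)
  read 0, top A: go to q0, push ε → (q0, 001, Z)
  read 0, top Z: go to q0, push AZ → (q0, 01, AZ)
  read 0, top A: go to q0, push ε → (q0, 1, Z)
  read 1, top Z: go to q0, push BZ → (q0, ε, BZ)
All input consumed; M is in state q0.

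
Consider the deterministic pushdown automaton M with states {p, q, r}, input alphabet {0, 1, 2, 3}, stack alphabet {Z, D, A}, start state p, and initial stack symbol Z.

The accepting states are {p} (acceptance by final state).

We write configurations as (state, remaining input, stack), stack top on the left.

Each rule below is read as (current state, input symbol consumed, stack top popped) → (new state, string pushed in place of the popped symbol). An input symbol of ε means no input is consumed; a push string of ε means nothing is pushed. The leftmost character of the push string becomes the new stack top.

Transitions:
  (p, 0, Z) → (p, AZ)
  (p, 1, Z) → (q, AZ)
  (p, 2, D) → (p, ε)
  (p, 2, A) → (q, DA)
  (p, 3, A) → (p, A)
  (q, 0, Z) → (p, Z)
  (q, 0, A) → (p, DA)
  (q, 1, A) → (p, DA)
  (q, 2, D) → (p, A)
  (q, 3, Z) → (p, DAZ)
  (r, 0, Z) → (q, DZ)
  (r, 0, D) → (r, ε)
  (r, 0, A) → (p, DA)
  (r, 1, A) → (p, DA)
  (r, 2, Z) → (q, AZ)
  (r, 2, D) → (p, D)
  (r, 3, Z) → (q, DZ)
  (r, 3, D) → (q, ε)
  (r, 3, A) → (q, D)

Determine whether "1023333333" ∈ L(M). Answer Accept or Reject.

Accept

(p, 1023333333, Z) ⊢ (q, 023333333, AZ) ⊢ (p, 23333333, DAZ) ⊢ (p, 3333333, AZ) ⊢ (p, 333333, AZ) ⊢ (p, 33333, AZ) ⊢ (p, 3333, AZ) ⊢ (p, 333, AZ) ⊢ (p, 33, AZ) ⊢ (p, 3, AZ) ⊢ (p, ε, AZ)
All input consumed; state p ∈ F.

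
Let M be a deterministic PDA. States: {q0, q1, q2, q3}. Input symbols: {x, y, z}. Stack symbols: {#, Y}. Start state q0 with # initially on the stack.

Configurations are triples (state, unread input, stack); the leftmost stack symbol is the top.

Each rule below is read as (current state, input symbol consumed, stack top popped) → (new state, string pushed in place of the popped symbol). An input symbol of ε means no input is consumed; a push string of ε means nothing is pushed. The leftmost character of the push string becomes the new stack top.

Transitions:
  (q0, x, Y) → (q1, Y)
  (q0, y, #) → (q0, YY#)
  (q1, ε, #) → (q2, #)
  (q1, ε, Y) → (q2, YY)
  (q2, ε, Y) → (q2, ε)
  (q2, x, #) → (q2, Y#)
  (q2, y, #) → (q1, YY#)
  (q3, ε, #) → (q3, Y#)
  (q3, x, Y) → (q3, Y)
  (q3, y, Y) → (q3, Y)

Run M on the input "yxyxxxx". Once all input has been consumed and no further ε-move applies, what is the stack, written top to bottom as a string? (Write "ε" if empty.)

(q0, yxyxxxx, #)
  read y, top #: go to q0, push YY# → (q0, xyxxxx, YY#)
  read x, top Y: go to q1, push Y → (q1, yxxxx, YY#)
  ε-move, top Y: go to q2, push YY → (q2, yxxxx, YYY#)
  ε-move, top Y: go to q2, push ε → (q2, yxxxx, YY#)
  ε-move, top Y: go to q2, push ε → (q2, yxxxx, Y#)
  ε-move, top Y: go to q2, push ε → (q2, yxxxx, #)
  read y, top #: go to q1, push YY# → (q1, xxxx, YY#)
  ε-move, top Y: go to q2, push YY → (q2, xxxx, YYY#)
  ε-move, top Y: go to q2, push ε → (q2, xxxx, YY#)
  ε-move, top Y: go to q2, push ε → (q2, xxxx, Y#)
  ε-move, top Y: go to q2, push ε → (q2, xxxx, #)
  read x, top #: go to q2, push Y# → (q2, xxx, Y#)
  ε-move, top Y: go to q2, push ε → (q2, xxx, #)
  read x, top #: go to q2, push Y# → (q2, xx, Y#)
  ε-move, top Y: go to q2, push ε → (q2, xx, #)
  read x, top #: go to q2, push Y# → (q2, x, Y#)
  ε-move, top Y: go to q2, push ε → (q2, x, #)
  read x, top #: go to q2, push Y# → (q2, ε, Y#)
  ε-move, top Y: go to q2, push ε → (q2, ε, #)
All input consumed in state q2 with stack #.

#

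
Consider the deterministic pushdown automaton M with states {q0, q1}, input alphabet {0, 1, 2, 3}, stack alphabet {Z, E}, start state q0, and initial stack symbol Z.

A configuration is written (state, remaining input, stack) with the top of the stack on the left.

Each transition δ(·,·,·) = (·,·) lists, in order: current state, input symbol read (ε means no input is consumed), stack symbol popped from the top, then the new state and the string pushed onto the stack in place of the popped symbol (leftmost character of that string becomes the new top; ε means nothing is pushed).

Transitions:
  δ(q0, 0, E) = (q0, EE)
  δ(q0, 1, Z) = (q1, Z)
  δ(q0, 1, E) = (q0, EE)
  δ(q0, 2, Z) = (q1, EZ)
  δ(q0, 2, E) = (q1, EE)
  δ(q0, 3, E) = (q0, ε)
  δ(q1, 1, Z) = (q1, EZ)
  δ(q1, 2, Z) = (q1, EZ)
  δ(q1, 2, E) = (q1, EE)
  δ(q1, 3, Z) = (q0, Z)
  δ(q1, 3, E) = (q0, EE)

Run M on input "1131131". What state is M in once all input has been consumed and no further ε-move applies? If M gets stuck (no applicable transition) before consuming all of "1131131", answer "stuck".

(q0, 1131131, Z) ⊢ (q1, 131131, Z) ⊢ (q1, 31131, EZ) ⊢ (q0, 1131, EEZ) ⊢ (q0, 131, EEEZ) ⊢ (q0, 31, EEEEZ) ⊢ (q0, 1, EEEZ) ⊢ (q0, ε, EEEEZ)
All input consumed; M is in state q0.

q0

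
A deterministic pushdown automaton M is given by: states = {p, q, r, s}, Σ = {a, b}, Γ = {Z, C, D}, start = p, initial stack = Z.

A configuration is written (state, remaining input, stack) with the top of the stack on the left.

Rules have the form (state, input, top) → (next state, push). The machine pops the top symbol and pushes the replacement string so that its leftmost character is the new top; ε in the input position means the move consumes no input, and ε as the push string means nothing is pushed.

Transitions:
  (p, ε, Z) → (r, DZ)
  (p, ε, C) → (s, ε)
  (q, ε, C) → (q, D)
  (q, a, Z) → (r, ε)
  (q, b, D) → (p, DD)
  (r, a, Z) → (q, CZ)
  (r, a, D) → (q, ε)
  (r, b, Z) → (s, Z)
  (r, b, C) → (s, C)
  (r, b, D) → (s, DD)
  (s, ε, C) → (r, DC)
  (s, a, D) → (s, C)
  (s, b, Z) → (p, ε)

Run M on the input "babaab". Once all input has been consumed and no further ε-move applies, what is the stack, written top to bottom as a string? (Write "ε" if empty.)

(p, babaab, Z) ⊢ (r, babaab, DZ) ⊢ (s, abaab, DDZ) ⊢ (s, baab, CDZ) ⊢ (r, baab, DCDZ) ⊢ (s, aab, DDCDZ) ⊢ (s, ab, CDCDZ) ⊢ (r, ab, DCDCDZ) ⊢ (q, b, CDCDZ) ⊢ (q, b, DDCDZ) ⊢ (p, ε, DDDCDZ)
All input consumed in state p with stack DDDCDZ.

DDDCDZ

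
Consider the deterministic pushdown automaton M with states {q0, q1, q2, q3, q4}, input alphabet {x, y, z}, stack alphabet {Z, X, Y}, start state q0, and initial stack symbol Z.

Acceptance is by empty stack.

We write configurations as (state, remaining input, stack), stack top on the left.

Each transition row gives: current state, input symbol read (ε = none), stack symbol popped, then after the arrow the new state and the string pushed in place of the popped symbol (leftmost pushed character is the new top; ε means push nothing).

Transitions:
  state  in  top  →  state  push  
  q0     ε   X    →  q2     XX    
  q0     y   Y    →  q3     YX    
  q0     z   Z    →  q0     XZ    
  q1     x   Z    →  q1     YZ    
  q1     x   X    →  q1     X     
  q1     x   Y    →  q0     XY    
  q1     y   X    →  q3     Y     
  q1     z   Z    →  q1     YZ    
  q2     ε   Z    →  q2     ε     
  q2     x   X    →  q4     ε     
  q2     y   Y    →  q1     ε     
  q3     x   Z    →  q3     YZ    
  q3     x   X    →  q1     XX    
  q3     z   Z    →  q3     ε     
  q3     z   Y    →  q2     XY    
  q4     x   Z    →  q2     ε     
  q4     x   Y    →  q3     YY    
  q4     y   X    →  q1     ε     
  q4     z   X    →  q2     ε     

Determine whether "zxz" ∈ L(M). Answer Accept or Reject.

Accept

(q0, zxz, Z)
  read z, top Z: go to q0, push XZ → (q0, xz, XZ)
  ε-move, top X: go to q2, push XX → (q2, xz, XXZ)
  read x, top X: go to q4, push ε → (q4, z, XZ)
  read z, top X: go to q2, push ε → (q2, ε, Z)
  ε-move, top Z: go to q2, push ε → (q2, ε, ε)
All input consumed and the stack is empty.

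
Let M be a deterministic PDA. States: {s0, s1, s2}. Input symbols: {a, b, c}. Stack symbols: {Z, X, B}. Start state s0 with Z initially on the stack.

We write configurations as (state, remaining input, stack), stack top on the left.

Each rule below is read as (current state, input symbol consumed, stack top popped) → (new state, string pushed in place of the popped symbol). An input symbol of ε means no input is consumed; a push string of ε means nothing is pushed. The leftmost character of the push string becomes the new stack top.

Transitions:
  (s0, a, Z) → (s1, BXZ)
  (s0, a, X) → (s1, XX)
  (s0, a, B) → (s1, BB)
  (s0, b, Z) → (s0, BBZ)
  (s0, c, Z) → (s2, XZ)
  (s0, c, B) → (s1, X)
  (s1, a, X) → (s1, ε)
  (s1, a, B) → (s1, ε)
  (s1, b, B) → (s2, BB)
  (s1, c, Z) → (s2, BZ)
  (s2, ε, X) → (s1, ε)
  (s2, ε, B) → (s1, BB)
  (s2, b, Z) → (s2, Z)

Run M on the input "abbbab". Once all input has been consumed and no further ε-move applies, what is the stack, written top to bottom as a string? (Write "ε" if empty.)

BBBBBBBBXZ

(s0, abbbab, Z)
  read a, top Z: go to s1, push BXZ → (s1, bbbab, BXZ)
  read b, top B: go to s2, push BB → (s2, bbab, BBXZ)
  ε-move, top B: go to s1, push BB → (s1, bbab, BBBXZ)
  read b, top B: go to s2, push BB → (s2, bab, BBBBXZ)
  ε-move, top B: go to s1, push BB → (s1, bab, BBBBBXZ)
  read b, top B: go to s2, push BB → (s2, ab, BBBBBBXZ)
  ε-move, top B: go to s1, push BB → (s1, ab, BBBBBBBXZ)
  read a, top B: go to s1, push ε → (s1, b, BBBBBBXZ)
  read b, top B: go to s2, push BB → (s2, ε, BBBBBBBXZ)
  ε-move, top B: go to s1, push BB → (s1, ε, BBBBBBBBXZ)
All input consumed in state s1 with stack BBBBBBBBXZ.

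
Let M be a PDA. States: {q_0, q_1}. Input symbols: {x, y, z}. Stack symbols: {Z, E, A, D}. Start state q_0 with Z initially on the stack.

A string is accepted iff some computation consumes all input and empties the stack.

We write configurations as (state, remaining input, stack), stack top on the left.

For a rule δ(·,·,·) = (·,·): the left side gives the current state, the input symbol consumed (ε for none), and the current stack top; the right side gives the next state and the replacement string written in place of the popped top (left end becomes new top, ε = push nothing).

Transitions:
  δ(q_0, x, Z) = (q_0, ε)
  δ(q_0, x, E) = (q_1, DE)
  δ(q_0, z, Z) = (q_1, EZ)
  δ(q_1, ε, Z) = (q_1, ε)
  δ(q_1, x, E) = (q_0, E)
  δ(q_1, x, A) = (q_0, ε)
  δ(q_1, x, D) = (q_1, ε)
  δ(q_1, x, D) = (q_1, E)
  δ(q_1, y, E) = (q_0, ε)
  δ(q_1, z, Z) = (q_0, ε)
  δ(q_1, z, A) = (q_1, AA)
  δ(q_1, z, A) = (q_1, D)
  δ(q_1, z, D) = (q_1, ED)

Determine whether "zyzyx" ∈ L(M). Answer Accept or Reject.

One accepting computation: (q_0, zyzyx, Z) ⊢ (q_1, yzyx, EZ) ⊢ (q_0, zyx, Z) ⊢ (q_1, yx, EZ) ⊢ (q_0, x, Z) ⊢ (q_0, ε, ε)
All input consumed and the stack is empty.

Accept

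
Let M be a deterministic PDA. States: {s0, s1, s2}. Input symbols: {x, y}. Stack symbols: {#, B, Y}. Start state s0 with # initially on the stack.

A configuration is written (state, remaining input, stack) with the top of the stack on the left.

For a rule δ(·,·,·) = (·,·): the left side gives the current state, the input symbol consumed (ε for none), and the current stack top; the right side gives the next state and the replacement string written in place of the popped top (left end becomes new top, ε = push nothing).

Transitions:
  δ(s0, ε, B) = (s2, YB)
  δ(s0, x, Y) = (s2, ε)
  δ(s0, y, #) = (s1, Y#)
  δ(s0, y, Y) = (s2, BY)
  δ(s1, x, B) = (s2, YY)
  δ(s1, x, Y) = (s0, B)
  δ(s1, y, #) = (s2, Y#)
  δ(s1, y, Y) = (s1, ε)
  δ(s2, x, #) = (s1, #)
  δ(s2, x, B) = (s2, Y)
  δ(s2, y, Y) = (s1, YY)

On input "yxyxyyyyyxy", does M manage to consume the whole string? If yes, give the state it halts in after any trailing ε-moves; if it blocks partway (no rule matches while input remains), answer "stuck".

(s0, yxyxyyyyyxy, #) ⊢ (s1, xyxyyyyyxy, Y#) ⊢ (s0, yxyyyyyxy, B#) ⊢ (s2, yxyyyyyxy, YB#) ⊢ (s1, xyyyyyxy, YYB#) ⊢ (s0, yyyyyxy, BYB#) ⊢ (s2, yyyyyxy, YBYB#) ⊢ (s1, yyyyxy, YYBYB#) ⊢ (s1, yyyxy, YBYB#) ⊢ (s1, yyxy, BYB#)
No transition for (s1, y, top B); M blocks with input yyxy remaining.

stuck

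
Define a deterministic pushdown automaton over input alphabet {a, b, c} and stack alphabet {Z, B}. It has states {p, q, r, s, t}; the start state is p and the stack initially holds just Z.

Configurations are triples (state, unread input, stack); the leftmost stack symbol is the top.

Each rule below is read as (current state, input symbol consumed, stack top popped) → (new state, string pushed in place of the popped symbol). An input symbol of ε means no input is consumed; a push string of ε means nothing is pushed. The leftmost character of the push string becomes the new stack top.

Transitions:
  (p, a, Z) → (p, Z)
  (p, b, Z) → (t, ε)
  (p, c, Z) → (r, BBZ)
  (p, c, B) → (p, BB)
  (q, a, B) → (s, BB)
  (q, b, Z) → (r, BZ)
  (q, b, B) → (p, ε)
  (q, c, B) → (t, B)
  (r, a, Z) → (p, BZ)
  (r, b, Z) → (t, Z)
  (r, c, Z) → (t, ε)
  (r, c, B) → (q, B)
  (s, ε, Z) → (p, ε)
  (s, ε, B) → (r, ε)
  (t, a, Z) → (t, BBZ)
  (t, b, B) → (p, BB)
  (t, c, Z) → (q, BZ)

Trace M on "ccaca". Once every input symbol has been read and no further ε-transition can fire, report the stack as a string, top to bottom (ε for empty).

(p, ccaca, Z)
  read c, top Z: go to r, push BBZ → (r, caca, BBZ)
  read c, top B: go to q, push B → (q, aca, BBZ)
  read a, top B: go to s, push BB → (s, ca, BBBZ)
  ε-move, top B: go to r, push ε → (r, ca, BBZ)
  read c, top B: go to q, push B → (q, a, BBZ)
  read a, top B: go to s, push BB → (s, ε, BBBZ)
  ε-move, top B: go to r, push ε → (r, ε, BBZ)
All input consumed in state r with stack BBZ.

BBZ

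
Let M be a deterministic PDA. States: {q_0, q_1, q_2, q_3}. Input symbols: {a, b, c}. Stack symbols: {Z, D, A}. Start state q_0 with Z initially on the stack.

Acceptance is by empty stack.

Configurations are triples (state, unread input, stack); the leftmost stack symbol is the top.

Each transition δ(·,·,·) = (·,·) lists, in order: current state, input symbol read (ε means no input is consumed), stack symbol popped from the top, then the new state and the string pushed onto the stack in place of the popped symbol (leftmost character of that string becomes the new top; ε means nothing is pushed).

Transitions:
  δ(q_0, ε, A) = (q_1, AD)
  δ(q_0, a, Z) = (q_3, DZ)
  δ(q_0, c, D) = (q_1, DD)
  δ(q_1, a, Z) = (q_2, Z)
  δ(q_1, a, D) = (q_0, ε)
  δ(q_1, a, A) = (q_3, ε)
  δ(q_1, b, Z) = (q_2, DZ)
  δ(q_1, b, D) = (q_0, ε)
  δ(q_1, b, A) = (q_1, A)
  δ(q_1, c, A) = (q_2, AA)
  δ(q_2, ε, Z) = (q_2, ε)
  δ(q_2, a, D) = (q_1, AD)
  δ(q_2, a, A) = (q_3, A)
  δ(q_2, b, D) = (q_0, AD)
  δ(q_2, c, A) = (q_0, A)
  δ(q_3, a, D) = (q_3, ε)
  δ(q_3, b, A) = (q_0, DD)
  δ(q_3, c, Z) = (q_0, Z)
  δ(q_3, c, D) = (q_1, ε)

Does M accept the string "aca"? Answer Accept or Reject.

Accept

(q_0, aca, Z)
  read a, top Z: go to q_3, push DZ → (q_3, ca, DZ)
  read c, top D: go to q_1, push ε → (q_1, a, Z)
  read a, top Z: go to q_2, push Z → (q_2, ε, Z)
  ε-move, top Z: go to q_2, push ε → (q_2, ε, ε)
All input consumed and the stack is empty.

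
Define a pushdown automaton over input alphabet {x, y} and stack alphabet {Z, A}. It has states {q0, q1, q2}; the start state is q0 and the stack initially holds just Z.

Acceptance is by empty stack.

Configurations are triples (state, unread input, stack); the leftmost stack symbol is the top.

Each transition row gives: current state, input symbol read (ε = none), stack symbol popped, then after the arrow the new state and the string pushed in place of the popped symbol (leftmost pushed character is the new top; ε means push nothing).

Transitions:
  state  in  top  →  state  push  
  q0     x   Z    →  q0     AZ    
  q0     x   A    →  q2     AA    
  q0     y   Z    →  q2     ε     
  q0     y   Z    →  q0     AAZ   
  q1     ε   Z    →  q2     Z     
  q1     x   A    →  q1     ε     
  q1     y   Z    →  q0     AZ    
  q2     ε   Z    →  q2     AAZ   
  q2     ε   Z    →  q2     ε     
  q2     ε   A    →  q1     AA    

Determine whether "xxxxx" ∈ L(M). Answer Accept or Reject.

One accepting computation: (q0, xxxxx, Z) ⊢ (q0, xxxx, AZ) ⊢ (q2, xxx, AAZ) ⊢ (q1, xxx, AAAZ) ⊢ (q1, xx, AAZ) ⊢ (q1, x, AZ) ⊢ (q1, ε, Z) ⊢ (q2, ε, Z) ⊢ (q2, ε, ε)
All input consumed and the stack is empty.

Accept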